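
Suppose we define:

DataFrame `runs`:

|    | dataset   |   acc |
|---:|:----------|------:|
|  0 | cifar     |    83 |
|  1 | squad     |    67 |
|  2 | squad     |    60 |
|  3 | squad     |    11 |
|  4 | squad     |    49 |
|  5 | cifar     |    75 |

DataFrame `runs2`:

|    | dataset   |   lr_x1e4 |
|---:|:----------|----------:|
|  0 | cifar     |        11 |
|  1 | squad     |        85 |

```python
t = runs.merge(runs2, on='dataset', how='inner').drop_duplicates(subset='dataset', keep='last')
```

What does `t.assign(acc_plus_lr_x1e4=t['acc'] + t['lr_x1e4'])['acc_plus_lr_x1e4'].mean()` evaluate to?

merge on 'dataset' (how='inner') → 6 rows:
  dataset  acc  lr_x1e4
0   cifar   83       11
1   squad   67       85
2   squad   60       85
3   squad   11       85
4   squad   49       85
5   cifar   75       11
drop duplicate dataset (keep=last):
  dataset  acc  lr_x1e4
4   squad   49       85
5   cifar   75       11
add column acc_plus_lr_x1e4 = t['acc'] + t['lr_x1e4']:
  dataset  acc  lr_x1e4  acc_plus_lr_x1e4
4   squad   49       85               134
5   cifar   75       11                86
Reading off the mean of column 'acc_plus_lr_x1e4', we get 110.0.

110.0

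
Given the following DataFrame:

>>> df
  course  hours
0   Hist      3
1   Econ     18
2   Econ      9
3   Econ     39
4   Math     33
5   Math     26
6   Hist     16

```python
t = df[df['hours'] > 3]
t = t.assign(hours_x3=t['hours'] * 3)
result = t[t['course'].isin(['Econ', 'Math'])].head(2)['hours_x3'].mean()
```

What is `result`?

filter rows where hours > 3:
  course  hours
1   Econ     18
2   Econ      9
3   Econ     39
4   Math     33
5   Math     26
6   Hist     16
add column hours_x3 = t['hours'] * 3:
  course  hours  hours_x3
1   Econ     18        54
2   Econ      9        27
3   Econ     39       117
4   Math     33        99
5   Math     26        78
6   Hist     16        48
filter rows where course in ['Econ', 'Math']:
  course  hours  hours_x3
1   Econ     18        54
2   Econ      9        27
3   Econ     39       117
4   Math     33        99
5   Math     26        78
take first 2 rows:
  course  hours  hours_x3
1   Econ     18        54
2   Econ      9        27
So mean() = 40.5.

40.5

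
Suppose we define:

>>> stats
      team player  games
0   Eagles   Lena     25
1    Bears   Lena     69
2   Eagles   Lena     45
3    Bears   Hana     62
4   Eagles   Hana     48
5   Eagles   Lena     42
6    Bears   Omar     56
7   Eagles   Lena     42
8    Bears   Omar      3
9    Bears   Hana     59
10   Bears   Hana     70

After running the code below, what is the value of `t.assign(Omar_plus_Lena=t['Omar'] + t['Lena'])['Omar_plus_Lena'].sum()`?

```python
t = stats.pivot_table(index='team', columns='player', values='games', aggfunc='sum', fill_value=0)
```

pivot: rows=team, cols=player, sum(games):
player  Hana  Lena  Omar
team                    
Bears    191    69    59
Eagles    48   154     0
add column Omar_plus_Lena = t['Omar'] + t['Lena']:
player  Hana  Lena  Omar  Omar_plus_Lena
team                                    
Bears    191    69    59             128
Eagles    48   154     0             154
Finally, sum of column 'Omar_plus_Lena' = 282.

282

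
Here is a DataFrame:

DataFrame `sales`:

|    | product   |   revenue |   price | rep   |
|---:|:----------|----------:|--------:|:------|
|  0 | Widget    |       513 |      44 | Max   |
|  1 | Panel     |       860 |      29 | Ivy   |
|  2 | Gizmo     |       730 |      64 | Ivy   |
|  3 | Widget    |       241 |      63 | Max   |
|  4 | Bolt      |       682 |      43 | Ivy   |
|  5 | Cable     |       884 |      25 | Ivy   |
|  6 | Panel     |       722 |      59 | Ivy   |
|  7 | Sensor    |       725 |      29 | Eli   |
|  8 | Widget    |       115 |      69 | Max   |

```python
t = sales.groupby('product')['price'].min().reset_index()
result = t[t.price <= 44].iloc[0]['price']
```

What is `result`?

43

group by product, min of price:
product
Bolt      43
Cable     25
Gizmo     64
Panel     29
Sensor    29
Widget    44
Name: price, dtype: int64
reset_index():
  product  price
0    Bolt     43
1   Cable     25
2   Gizmo     64
3   Panel     29
4  Sensor     29
5  Widget     44
filter rows where price <= 44:
  product  price
0    Bolt     43
1   Cable     25
3   Panel     29
4  Sensor     29
5  Widget     44
So iloc[0]['price'] = 43.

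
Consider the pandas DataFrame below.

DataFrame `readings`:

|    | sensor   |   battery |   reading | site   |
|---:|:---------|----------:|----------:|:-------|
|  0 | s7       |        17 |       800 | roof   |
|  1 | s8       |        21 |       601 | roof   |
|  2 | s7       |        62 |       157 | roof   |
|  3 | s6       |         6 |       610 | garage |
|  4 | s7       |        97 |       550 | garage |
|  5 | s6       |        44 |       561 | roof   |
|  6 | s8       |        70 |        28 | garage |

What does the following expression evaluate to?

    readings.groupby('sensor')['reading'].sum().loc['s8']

group by sensor, sum of reading:
sensor
s6    1171
s7    1507
s8     629
Name: reading, dtype: int64
Then the value at index 's8': 629

629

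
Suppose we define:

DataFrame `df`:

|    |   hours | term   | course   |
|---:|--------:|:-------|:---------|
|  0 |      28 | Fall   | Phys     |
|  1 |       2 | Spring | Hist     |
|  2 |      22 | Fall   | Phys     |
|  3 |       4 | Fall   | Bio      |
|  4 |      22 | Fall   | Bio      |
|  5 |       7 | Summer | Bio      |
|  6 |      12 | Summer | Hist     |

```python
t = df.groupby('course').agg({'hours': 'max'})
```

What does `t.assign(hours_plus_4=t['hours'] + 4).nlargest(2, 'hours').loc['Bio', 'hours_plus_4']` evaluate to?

group by course, max of hours:
        hours
course       
Bio        22
Hist       12
Phys       28
add column hours_plus_4 = t['hours'] + 4:
        hours  hours_plus_4
course                     
Bio        22            26
Hist       12            16
Phys       28            32
take 2 rows with largest hours:
        hours  hours_plus_4
course                     
Phys       28            32
Bio        22            26
The value at row 'Bio', column 'hours_plus_4' is 26.

26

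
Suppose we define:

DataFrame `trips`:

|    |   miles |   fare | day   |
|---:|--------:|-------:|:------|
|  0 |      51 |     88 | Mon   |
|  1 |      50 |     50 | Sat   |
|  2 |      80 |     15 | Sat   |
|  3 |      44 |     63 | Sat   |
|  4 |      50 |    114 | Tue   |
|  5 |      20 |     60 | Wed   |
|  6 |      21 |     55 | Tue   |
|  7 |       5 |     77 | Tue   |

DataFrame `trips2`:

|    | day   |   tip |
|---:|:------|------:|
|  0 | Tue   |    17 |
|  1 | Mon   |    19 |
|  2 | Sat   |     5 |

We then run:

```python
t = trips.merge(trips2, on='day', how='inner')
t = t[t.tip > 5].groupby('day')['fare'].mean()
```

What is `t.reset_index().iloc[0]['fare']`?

merge on 'day' (how='inner') → 7 rows:
   miles  fare  day  tip
0     51    88  Mon   19
1     50    50  Sat    5
2     80    15  Sat    5
3     44    63  Sat    5
4     50   114  Tue   17
5     21    55  Tue   17
6      5    77  Tue   17
filter rows where tip > 5:
   miles  fare  day  tip
0     51    88  Mon   19
4     50   114  Tue   17
5     21    55  Tue   17
6      5    77  Tue   17
group by day, mean of fare:
day
Mon    88.0
Tue    82.0
Name: fare, dtype: float64
reset_index():
   day  fare
0  Mon  88.0
1  Tue  82.0
So iloc[0]['fare'] = 88.0.

88.0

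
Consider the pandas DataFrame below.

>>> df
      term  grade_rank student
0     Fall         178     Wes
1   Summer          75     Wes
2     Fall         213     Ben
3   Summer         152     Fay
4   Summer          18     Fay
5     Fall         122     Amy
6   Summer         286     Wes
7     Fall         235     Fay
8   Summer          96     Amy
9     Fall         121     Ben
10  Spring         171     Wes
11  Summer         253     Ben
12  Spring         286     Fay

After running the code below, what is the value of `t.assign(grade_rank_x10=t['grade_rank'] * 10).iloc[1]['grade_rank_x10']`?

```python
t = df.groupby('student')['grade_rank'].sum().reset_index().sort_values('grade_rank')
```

5870

group by student, sum of grade_rank:
student
Amy    218
Ben    587
Fay    691
Wes    710
Name: grade_rank, dtype: int64
reset_index():
  student  grade_rank
0     Amy         218
1     Ben         587
2     Fay         691
3     Wes         710
sort by grade_rank:
  student  grade_rank
0     Amy         218
1     Ben         587
2     Fay         691
3     Wes         710
add column grade_rank_x10 = t['grade_rank'] * 10:
  student  grade_rank  grade_rank_x10
0     Amy         218            2180
1     Ben         587            5870
2     Fay         691            6910
3     Wes         710            7100
So iloc[1]['grade_rank_x10'] = 5870.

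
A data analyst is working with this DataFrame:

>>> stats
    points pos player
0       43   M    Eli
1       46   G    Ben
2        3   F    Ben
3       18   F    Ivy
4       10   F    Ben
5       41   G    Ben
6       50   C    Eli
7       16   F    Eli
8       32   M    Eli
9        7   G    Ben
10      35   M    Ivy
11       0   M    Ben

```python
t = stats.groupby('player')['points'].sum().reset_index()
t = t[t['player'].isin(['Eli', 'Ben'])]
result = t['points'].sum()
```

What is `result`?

248

group by player, sum of points:
player
Ben    107
Eli    141
Ivy     53
Name: points, dtype: int64
reset_index():
  player  points
0    Ben     107
1    Eli     141
2    Ivy      53
filter rows where player in ['Eli', 'Ben']:
  player  points
0    Ben     107
1    Eli     141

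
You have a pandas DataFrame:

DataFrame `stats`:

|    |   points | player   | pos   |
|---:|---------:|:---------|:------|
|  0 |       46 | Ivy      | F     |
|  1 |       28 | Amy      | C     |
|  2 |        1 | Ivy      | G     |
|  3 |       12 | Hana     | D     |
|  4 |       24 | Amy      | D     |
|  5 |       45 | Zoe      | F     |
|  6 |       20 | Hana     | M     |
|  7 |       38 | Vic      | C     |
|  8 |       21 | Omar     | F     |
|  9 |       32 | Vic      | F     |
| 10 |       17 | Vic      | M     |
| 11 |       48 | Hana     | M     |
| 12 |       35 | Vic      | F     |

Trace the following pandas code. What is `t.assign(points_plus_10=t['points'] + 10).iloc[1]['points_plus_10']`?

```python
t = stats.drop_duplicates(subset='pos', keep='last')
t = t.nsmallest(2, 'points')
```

drop duplicate pos (keep=last):
    points player pos
2        1    Ivy   G
4       24    Amy   D
7       38    Vic   C
11      48   Hana   M
12      35    Vic   F
take 2 rows with smallest points:
   points player pos
2       1    Ivy   G
4      24    Amy   D
add column points_plus_10 = t['points'] + 10:
   points player pos  points_plus_10
2       1    Ivy   G              11
4      24    Amy   D              34
value at position 1, column 'points_plus_10' → 34

34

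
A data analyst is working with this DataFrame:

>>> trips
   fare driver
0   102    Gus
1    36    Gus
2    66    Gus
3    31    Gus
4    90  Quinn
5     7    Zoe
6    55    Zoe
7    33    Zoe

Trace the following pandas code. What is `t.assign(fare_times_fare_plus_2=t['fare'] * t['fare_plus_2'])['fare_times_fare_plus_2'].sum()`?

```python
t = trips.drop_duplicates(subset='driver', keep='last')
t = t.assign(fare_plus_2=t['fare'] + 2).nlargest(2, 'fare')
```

9435

drop duplicate driver (keep=last):
   fare driver
3    31    Gus
4    90  Quinn
7    33    Zoe
add column fare_plus_2 = t['fare'] + 2:
   fare driver  fare_plus_2
3    31    Gus           33
4    90  Quinn           92
7    33    Zoe           35
take 2 rows with largest fare:
   fare driver  fare_plus_2
4    90  Quinn           92
7    33    Zoe           35
add column fare_times_fare_plus_2 = t['fare'] * t['fare_plus_2']:
   fare driver  fare_plus_2  fare_times_fare_plus_2
4    90  Quinn           92                    8280
7    33    Zoe           35                    1155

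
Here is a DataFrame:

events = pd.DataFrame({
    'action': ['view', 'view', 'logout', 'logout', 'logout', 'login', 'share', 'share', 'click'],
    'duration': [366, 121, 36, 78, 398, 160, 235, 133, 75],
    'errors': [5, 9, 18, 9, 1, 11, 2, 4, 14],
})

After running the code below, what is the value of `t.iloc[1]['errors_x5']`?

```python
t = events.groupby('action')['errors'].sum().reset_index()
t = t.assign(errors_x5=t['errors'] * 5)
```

55

group by action, sum of errors:
action
click     14
login     11
logout    28
share      6
view      14
Name: errors, dtype: int64
reset_index():
   action  errors
0   click      14
1   login      11
2  logout      28
3   share       6
4    view      14
add column errors_x5 = t['errors'] * 5:
   action  errors  errors_x5
0   click      14         70
1   login      11         55
2  logout      28        140
3   share       6         30
4    view      14         70
Reading off the value at position 1, column 'errors_x5', we get 55.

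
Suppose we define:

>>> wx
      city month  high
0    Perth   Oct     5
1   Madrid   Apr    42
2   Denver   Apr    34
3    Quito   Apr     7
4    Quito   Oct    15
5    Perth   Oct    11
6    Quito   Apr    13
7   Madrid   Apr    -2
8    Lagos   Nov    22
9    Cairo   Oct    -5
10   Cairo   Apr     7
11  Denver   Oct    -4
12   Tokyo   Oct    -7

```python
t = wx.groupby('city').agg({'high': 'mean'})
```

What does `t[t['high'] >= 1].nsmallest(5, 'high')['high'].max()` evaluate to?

20.0

group by city, mean of high:
             high
city             
Cairo    1.000000
Denver  15.000000
Lagos   22.000000
Madrid  20.000000
Perth    8.000000
Quito   11.666667
Tokyo   -7.000000
filter rows where high >= 1:
             high
city             
Cairo    1.000000
Denver  15.000000
Lagos   22.000000
Madrid  20.000000
Perth    8.000000
Quito   11.666667
take 5 rows with smallest high:
             high
city             
Cairo    1.000000
Perth    8.000000
Quito   11.666667
Denver  15.000000
Madrid  20.000000
So max() = 20.0.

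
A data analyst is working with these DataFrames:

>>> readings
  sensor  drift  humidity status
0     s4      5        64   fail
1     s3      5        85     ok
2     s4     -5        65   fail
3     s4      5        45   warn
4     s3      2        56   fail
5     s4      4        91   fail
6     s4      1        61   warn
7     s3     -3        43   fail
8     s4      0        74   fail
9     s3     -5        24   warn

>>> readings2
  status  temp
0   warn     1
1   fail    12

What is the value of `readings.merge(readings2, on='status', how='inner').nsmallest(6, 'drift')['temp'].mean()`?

merge on 'status' (how='inner') → 9 rows:
  sensor  drift  humidity status  temp
0     s4      5        64   fail    12
1     s4     -5        65   fail    12
2     s4      5        45   warn     1
3     s3      2        56   fail    12
4     s4      4        91   fail    12
5     s4      1        61   warn     1
6     s3     -3        43   fail    12
7     s4      0        74   fail    12
8     s3     -5        24   warn     1
take 6 rows with smallest drift:
  sensor  drift  humidity status  temp
1     s4     -5        65   fail    12
8     s3     -5        24   warn     1
6     s3     -3        43   fail    12
7     s4      0        74   fail    12
5     s4      1        61   warn     1
3     s3      2        56   fail    12
So mean() = 8.33333333333.

8.33333333333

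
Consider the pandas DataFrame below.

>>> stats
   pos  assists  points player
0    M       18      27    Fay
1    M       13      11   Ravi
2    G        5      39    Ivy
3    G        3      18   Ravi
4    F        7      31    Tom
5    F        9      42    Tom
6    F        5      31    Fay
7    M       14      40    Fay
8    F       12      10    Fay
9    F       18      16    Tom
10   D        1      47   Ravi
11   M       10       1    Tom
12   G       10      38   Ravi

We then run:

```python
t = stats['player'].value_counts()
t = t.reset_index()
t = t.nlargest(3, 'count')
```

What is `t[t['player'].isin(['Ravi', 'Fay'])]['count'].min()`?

value_counts of player:
player
Fay     4
Ravi    4
Tom     4
Ivy     1
Name: count, dtype: int64
reset_index():
  player  count
0    Fay      4
1   Ravi      4
2    Tom      4
3    Ivy      1
take 3 rows with largest count:
  player  count
0    Fay      4
1   Ravi      4
2    Tom      4
filter rows where player in ['Ravi', 'Fay']:
  player  count
0    Fay      4
1   Ravi      4

4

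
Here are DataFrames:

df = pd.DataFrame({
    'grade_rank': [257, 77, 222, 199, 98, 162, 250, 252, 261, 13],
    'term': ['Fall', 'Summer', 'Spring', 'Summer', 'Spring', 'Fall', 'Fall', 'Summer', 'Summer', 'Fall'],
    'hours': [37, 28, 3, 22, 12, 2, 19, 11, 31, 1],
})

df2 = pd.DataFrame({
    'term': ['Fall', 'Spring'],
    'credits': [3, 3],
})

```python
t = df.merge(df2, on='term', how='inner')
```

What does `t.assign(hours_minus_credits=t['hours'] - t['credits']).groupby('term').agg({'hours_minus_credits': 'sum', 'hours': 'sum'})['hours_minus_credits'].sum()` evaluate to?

merge on 'term' (how='inner') → 6 rows:
   grade_rank    term  hours  credits
0         257    Fall     37        3
1         222  Spring      3        3
2          98  Spring     12        3
3         162    Fall      2        3
4         250    Fall     19        3
5          13    Fall      1        3
add column hours_minus_credits = t['hours'] - t['credits']:
   grade_rank    term  hours  credits  hours_minus_credits
0         257    Fall     37        3                   34
1         222  Spring      3        3                    0
2          98  Spring     12        3                    9
3         162    Fall      2        3                   -1
4         250    Fall     19        3                   16
5          13    Fall      1        3                   -2
group by term: sum(hours_minus_credits), sum(hours):
        hours_minus_credits  hours
term                              
Fall                     47     59
Spring                    9     15
Hence 56.

56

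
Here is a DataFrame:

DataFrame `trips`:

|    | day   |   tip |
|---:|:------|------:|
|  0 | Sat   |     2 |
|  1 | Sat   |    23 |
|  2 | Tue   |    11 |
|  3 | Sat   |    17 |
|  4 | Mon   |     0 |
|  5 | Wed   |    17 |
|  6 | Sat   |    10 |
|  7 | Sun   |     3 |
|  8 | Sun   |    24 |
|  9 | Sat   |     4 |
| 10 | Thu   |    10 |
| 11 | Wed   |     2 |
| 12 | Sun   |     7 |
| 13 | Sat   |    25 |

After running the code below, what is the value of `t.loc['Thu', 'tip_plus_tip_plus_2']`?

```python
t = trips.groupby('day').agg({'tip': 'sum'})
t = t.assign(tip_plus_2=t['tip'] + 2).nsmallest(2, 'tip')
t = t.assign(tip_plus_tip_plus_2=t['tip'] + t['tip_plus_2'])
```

22

group by day, sum of tip:
     tip
day     
Mon    0
Sat   81
Sun   34
Thu   10
Tue   11
Wed   19
add column tip_plus_2 = t['tip'] + 2:
     tip  tip_plus_2
day                 
Mon    0           2
Sat   81          83
Sun   34          36
Thu   10          12
Tue   11          13
Wed   19          21
take 2 rows with smallest tip:
     tip  tip_plus_2
day                 
Mon    0           2
Thu   10          12
add column tip_plus_tip_plus_2 = t['tip'] + t['tip_plus_2']:
     tip  tip_plus_2  tip_plus_tip_plus_2
day                                      
Mon    0           2                    2
Thu   10          12                   22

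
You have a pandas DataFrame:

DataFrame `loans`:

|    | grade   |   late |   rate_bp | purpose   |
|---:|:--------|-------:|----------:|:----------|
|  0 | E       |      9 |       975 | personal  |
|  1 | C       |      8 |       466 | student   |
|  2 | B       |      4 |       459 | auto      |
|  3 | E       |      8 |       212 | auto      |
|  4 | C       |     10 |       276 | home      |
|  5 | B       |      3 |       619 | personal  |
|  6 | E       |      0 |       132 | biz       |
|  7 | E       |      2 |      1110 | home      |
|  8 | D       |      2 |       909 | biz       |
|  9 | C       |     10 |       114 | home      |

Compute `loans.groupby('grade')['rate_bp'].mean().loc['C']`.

285.333333333

group by grade, mean of rate_bp:
grade
B    539.000000
C    285.333333
D    909.000000
E    607.250000
Name: rate_bp, dtype: float64
Taking the value at index 'C' gives 285.333333333.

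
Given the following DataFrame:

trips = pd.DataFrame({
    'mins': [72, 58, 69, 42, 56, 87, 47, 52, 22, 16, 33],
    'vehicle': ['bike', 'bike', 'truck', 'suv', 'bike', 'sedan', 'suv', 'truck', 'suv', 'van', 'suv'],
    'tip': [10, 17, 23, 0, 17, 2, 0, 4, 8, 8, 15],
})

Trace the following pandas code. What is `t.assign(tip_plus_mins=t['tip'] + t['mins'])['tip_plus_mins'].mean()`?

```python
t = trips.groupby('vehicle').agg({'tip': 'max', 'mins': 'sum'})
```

123.8

group by vehicle: max(tip), sum(mins):
         tip  mins
vehicle           
bike      17   186
sedan      2    87
suv       15   144
truck     23   121
van        8    16
add column tip_plus_mins = t['tip'] + t['mins']:
         tip  mins  tip_plus_mins
vehicle                          
bike      17   186            203
sedan      2    87             89
suv       15   144            159
truck     23   121            144
van        8    16             24
Then the mean of column 'tip_plus_mins': 123.8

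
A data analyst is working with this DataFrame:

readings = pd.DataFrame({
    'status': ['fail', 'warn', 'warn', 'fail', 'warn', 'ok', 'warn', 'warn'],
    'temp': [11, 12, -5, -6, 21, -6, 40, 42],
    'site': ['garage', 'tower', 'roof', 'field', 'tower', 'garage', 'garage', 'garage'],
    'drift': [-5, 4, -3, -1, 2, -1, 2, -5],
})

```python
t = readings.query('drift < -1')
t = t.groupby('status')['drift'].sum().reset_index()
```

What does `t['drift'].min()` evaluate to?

filter rows where drift < -1:
  status  temp    site  drift
0   fail    11  garage     -5
2   warn    -5    roof     -3
7   warn    42  garage     -5
group by status, sum of drift:
status
fail   -5
warn   -8
Name: drift, dtype: int64
reset_index():
  status  drift
0   fail     -5
1   warn     -8
Hence -8.

-8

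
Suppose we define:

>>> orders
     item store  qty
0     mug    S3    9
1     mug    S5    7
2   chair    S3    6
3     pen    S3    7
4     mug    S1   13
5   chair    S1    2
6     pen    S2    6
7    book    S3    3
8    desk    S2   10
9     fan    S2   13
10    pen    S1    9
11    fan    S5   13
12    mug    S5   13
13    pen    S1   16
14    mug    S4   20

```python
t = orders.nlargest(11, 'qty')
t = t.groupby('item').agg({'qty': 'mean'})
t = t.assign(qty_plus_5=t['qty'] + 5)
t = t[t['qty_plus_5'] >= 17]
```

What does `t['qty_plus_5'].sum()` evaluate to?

35.4

take 11 rows with largest qty:
    item store  qty
14   mug    S4   20
13   pen    S1   16
4    mug    S1   13
9    fan    S2   13
11   fan    S5   13
12   mug    S5   13
8   desk    S2   10
0    mug    S3    9
10   pen    S1    9
1    mug    S5    7
3    pen    S3    7
group by item, mean of qty:
            qty
item           
desk  10.000000
fan   13.000000
mug   12.400000
pen   10.666667
add column qty_plus_5 = t['qty'] + 5:
            qty  qty_plus_5
item                       
desk  10.000000   15.000000
fan   13.000000   18.000000
mug   12.400000   17.400000
pen   10.666667   15.666667
filter rows where qty_plus_5 >= 17:
       qty  qty_plus_5
item                  
fan   13.0        18.0
mug   12.4        17.4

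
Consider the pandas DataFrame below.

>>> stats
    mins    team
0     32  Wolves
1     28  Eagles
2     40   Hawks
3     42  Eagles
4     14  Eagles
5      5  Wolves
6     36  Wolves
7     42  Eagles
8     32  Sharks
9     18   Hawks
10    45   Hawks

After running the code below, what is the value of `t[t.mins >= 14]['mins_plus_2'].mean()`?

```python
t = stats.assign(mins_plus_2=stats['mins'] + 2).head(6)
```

add column mins_plus_2 = stats['mins'] + 2:
    mins    team  mins_plus_2
0     32  Wolves           34
1     28  Eagles           30
2     40   Hawks           42
3     42  Eagles           44
4     14  Eagles           16
5      5  Wolves            7
6     36  Wolves           38
7     42  Eagles           44
8     32  Sharks           34
9     18   Hawks           20
10    45   Hawks           47
take first 6 rows:
   mins    team  mins_plus_2
0    32  Wolves           34
1    28  Eagles           30
2    40   Hawks           42
3    42  Eagles           44
4    14  Eagles           16
5     5  Wolves            7
filter rows where mins >= 14:
   mins    team  mins_plus_2
0    32  Wolves           34
1    28  Eagles           30
2    40   Hawks           42
3    42  Eagles           44
4    14  Eagles           16
So mean() = 33.2.

33.2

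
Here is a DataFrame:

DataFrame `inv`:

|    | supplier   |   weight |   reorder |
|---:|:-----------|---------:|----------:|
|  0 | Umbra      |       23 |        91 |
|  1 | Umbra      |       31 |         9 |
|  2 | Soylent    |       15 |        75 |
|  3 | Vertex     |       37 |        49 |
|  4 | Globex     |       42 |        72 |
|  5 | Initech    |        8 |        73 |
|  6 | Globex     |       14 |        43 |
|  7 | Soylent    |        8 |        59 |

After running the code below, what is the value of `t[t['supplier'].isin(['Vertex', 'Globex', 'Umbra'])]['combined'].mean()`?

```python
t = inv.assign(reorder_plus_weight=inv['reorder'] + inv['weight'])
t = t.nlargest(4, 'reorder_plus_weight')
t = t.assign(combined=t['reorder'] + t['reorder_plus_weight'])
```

175.333333333

add column reorder_plus_weight = inv['reorder'] + inv['weight']:
  supplier  weight  reorder  reorder_plus_weight
0    Umbra      23       91                  114
1    Umbra      31        9                   40
2  Soylent      15       75                   90
3   Vertex      37       49                   86
4   Globex      42       72                  114
5  Initech       8       73                   81
6   Globex      14       43                   57
7  Soylent       8       59                   67
take 4 rows with largest reorder_plus_weight:
  supplier  weight  reorder  reorder_plus_weight
0    Umbra      23       91                  114
4   Globex      42       72                  114
2  Soylent      15       75                   90
3   Vertex      37       49                   86
add column combined = t['reorder'] + t['reorder_plus_weight']:
  supplier  weight  reorder  reorder_plus_weight  combined
0    Umbra      23       91                  114       205
4   Globex      42       72                  114       186
2  Soylent      15       75                   90       165
3   Vertex      37       49                   86       135
filter rows where supplier in ['Vertex', 'Globex', 'Umbra']:
  supplier  weight  reorder  reorder_plus_weight  combined
0    Umbra      23       91                  114       205
4   Globex      42       72                  114       186
3   Vertex      37       49                   86       135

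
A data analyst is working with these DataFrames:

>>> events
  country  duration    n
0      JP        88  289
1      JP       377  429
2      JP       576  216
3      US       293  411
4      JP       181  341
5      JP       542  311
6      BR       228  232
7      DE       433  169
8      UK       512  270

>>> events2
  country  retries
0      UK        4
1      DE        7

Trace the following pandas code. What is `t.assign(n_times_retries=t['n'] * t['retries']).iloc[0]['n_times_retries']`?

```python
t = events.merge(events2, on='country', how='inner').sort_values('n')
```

merge on 'country' (how='inner') → 2 rows:
  country  duration    n  retries
0      DE       433  169        7
1      UK       512  270        4
sort by n:
  country  duration    n  retries
0      DE       433  169        7
1      UK       512  270        4
add column n_times_retries = t['n'] * t['retries']:
  country  duration    n  retries  n_times_retries
0      DE       433  169        7             1183
1      UK       512  270        4             1080
Then the value at position 0, column 'n_times_retries': 1183

1183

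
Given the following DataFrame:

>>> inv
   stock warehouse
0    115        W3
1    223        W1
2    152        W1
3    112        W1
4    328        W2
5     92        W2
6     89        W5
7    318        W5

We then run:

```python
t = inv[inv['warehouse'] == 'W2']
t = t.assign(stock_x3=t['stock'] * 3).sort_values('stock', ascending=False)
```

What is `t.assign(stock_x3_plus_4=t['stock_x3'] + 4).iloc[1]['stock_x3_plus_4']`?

280

filter rows where warehouse == 'W2':
   stock warehouse
4    328        W2
5     92        W2
add column stock_x3 = t['stock'] * 3:
   stock warehouse  stock_x3
4    328        W2       984
5     92        W2       276
sort by stock descending:
   stock warehouse  stock_x3
4    328        W2       984
5     92        W2       276
add column stock_x3_plus_4 = t['stock_x3'] + 4:
   stock warehouse  stock_x3  stock_x3_plus_4
4    328        W2       984              988
5     92        W2       276              280
So iloc[1]['stock_x3_plus_4'] = 280.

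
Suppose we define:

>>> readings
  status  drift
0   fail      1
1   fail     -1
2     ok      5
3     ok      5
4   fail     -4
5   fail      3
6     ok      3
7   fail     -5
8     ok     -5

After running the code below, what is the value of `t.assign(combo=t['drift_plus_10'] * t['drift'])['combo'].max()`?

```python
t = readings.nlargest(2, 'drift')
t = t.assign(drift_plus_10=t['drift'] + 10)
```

75

take 2 rows with largest drift:
  status  drift
2     ok      5
3     ok      5
add column drift_plus_10 = t['drift'] + 10:
  status  drift  drift_plus_10
2     ok      5             15
3     ok      5             15
add column combo = t['drift_plus_10'] * t['drift']:
  status  drift  drift_plus_10  combo
2     ok      5             15     75
3     ok      5             15     75
Reading off the max of column 'combo', we get 75.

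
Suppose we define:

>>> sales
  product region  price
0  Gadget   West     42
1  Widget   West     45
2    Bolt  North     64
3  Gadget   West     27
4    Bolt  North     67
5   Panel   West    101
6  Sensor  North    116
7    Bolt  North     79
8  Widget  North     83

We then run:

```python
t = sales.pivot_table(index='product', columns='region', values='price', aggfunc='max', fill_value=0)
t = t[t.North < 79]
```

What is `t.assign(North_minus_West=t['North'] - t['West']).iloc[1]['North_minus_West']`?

pivot: rows=product, cols=region, max(price):
region   North  West
product             
Bolt        79     0
Gadget       0    42
Panel        0   101
Sensor     116     0
Widget      83    45
filter rows where North < 79:
region   North  West
product             
Gadget       0    42
Panel        0   101
add column North_minus_West = t['North'] - t['West']:
region   North  West  North_minus_West
product                               
Gadget       0    42               -42
Panel        0   101              -101
The value at position 1, column 'North_minus_West' is -101.

-101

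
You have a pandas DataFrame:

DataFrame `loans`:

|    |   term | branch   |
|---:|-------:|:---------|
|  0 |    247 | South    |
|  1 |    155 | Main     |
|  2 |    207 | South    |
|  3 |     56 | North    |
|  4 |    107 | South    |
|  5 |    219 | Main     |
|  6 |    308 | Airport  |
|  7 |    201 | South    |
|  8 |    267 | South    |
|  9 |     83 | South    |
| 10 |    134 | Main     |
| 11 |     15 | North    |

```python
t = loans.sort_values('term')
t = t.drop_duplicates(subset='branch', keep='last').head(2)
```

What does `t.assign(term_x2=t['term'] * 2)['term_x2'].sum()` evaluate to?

sort by term:
    term   branch
11    15    North
3     56    North
9     83    South
4    107    South
10   134     Main
1    155     Main
7    201    South
2    207    South
5    219     Main
0    247    South
8    267    South
6    308  Airport
drop duplicate branch (keep=last):
   term   branch
3    56    North
5   219     Main
8   267    South
6   308  Airport
take first 2 rows:
   term branch
3    56  North
5   219   Main
add column term_x2 = t['term'] * 2:
   term branch  term_x2
3    56  North      112
5   219   Main      438

550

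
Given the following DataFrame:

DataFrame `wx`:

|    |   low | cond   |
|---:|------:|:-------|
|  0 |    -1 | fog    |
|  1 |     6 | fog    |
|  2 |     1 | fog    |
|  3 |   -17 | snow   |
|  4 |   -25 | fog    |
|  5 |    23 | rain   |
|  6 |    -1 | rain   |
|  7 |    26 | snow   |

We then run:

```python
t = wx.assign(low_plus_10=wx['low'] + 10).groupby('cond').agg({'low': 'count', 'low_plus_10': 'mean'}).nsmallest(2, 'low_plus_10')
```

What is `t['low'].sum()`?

6

add column low_plus_10 = wx['low'] + 10:
   low  cond  low_plus_10
0   -1   fog            9
1    6   fog           16
2    1   fog           11
3  -17  snow           -7
4  -25   fog          -15
5   23  rain           33
6   -1  rain            9
7   26  snow           36
group by cond: count(low), mean(low_plus_10):
      low  low_plus_10
cond                  
fog     4         5.25
rain    2        21.00
snow    2        14.50
take 2 rows with smallest low_plus_10:
      low  low_plus_10
cond                  
fog     4         5.25
snow    2        14.50
Hence 6.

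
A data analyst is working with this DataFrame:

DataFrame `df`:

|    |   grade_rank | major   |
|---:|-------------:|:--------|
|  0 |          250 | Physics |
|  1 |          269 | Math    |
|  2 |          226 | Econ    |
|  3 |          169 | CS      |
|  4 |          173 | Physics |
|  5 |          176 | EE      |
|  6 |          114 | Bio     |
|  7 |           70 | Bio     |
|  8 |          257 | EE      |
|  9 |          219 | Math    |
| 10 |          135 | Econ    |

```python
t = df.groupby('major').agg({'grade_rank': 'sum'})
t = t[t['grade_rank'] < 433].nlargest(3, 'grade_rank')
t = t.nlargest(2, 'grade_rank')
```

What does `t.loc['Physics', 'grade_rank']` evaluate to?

423

group by major, sum of grade_rank:
         grade_rank
major              
Bio             184
CS              169
EE              433
Econ            361
Math            488
Physics         423
filter rows where grade_rank < 433:
         grade_rank
major              
Bio             184
CS              169
Econ            361
Physics         423
take 3 rows with largest grade_rank:
         grade_rank
major              
Physics         423
Econ            361
Bio             184
take 2 rows with largest grade_rank:
         grade_rank
major              
Physics         423
Econ            361
Taking the value at row 'Physics', column 'grade_rank' gives 423.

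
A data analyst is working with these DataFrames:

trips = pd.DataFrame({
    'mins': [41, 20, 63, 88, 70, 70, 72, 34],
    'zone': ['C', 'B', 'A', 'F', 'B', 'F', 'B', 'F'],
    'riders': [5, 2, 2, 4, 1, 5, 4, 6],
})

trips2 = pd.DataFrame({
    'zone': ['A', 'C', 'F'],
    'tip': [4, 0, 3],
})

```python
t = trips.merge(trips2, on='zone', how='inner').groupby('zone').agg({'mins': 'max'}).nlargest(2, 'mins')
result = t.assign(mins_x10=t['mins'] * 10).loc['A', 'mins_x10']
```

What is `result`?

630

merge on 'zone' (how='inner') → 5 rows:
   mins zone  riders  tip
0    41    C       5    0
1    63    A       2    4
2    88    F       4    3
3    70    F       5    3
4    34    F       6    3
group by zone, max of mins:
      mins
zone      
A       63
C       41
F       88
take 2 rows with largest mins:
      mins
zone      
F       88
A       63
add column mins_x10 = t['mins'] * 10:
      mins  mins_x10
zone                
F       88       880
A       63       630
Reading off the value at row 'A', column 'mins_x10', we get 630.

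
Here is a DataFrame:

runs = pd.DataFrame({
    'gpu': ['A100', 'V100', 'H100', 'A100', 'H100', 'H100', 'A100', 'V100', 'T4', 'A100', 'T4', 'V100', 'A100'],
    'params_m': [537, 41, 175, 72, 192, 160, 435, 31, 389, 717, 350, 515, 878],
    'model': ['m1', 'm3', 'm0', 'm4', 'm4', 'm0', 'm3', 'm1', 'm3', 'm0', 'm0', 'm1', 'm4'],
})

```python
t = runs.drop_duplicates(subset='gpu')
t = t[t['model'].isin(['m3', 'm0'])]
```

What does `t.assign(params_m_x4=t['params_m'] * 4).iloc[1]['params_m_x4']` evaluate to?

drop duplicate gpu (keep=first):
    gpu  params_m model
0  A100       537    m1
1  V100        41    m3
2  H100       175    m0
8    T4       389    m3
filter rows where model in ['m3', 'm0']:
    gpu  params_m model
1  V100        41    m3
2  H100       175    m0
8    T4       389    m3
add column params_m_x4 = t['params_m'] * 4:
    gpu  params_m model  params_m_x4
1  V100        41    m3          164
2  H100       175    m0          700
8    T4       389    m3         1556
Reading off the value at position 1, column 'params_m_x4', we get 700.

700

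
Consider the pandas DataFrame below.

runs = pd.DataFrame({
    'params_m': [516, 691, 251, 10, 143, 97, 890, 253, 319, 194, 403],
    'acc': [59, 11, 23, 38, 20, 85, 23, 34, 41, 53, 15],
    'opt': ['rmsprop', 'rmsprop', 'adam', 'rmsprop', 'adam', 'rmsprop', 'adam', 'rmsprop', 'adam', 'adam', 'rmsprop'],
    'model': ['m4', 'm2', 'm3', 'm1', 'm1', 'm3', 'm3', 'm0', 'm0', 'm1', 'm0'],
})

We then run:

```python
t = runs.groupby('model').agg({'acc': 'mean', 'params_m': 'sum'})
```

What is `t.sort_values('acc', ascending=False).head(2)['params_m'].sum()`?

group by model: mean(acc), sum(params_m):
             acc  params_m
model                     
m0     30.000000       975
m1     37.000000       347
m2     11.000000       691
m3     43.666667      1238
m4     59.000000       516
sort by acc descending:
             acc  params_m
model                     
m4     59.000000       516
m3     43.666667      1238
m1     37.000000       347
m0     30.000000       975
m2     11.000000       691
take first 2 rows:
             acc  params_m
model                     
m4     59.000000       516
m3     43.666667      1238

1754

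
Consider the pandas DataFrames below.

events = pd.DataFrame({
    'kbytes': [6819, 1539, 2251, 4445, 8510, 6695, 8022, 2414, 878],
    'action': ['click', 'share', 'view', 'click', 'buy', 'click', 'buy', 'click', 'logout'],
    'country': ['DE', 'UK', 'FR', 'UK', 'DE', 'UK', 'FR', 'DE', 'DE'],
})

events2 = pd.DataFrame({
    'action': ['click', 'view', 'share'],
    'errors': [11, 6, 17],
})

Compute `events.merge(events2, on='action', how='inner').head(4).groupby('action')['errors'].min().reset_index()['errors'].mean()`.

11.3333333333

merge on 'action' (how='inner') → 6 rows:
   kbytes action country  errors
0    6819  click      DE      11
1    1539  share      UK      17
2    2251   view      FR       6
3    4445  click      UK      11
4    6695  click      UK      11
5    2414  click      DE      11
take first 4 rows:
   kbytes action country  errors
0    6819  click      DE      11
1    1539  share      UK      17
2    2251   view      FR       6
3    4445  click      UK      11
group by action, min of errors:
action
click    11
share    17
view      6
Name: errors, dtype: int64
reset_index():
  action  errors
0  click      11
1  share      17
2   view       6
Taking the mean of column 'errors' gives 11.3333333333.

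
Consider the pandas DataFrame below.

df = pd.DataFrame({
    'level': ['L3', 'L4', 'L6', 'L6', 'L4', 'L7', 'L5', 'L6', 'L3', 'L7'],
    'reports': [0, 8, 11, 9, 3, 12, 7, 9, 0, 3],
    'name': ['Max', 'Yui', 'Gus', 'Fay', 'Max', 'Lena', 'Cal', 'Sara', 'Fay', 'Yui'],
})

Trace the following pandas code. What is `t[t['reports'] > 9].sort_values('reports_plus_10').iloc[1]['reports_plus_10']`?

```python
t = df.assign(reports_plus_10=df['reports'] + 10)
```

add column reports_plus_10 = df['reports'] + 10:
  level  reports  name  reports_plus_10
0    L3        0   Max               10
1    L4        8   Yui               18
2    L6       11   Gus               21
3    L6        9   Fay               19
4    L4        3   Max               13
5    L7       12  Lena               22
6    L5        7   Cal               17
7    L6        9  Sara               19
8    L3        0   Fay               10
9    L7        3   Yui               13
filter rows where reports > 9:
  level  reports  name  reports_plus_10
2    L6       11   Gus               21
5    L7       12  Lena               22
sort by reports_plus_10:
  level  reports  name  reports_plus_10
2    L6       11   Gus               21
5    L7       12  Lena               22
Hence 22.

22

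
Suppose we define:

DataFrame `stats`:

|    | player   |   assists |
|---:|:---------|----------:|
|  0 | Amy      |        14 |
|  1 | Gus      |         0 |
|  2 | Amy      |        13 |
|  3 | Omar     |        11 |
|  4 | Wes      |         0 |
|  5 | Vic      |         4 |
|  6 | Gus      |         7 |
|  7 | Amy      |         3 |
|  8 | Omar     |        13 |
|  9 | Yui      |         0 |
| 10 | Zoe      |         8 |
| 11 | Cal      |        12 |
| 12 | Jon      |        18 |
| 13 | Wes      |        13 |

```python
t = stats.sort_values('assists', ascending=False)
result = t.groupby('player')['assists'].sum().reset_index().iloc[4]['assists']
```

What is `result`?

24

sort by assists descending:
   player  assists
12    Jon       18
0     Amy       14
2     Amy       13
8    Omar       13
13    Wes       13
11    Cal       12
3    Omar       11
10    Zoe        8
6     Gus        7
5     Vic        4
7     Amy        3
1     Gus        0
4     Wes        0
9     Yui        0
group by player, sum of assists:
player
Amy     30
Cal     12
Gus      7
Jon     18
Omar    24
Vic      4
Wes     13
Yui      0
Zoe      8
Name: assists, dtype: int64
reset_index():
  player  assists
0    Amy       30
1    Cal       12
2    Gus        7
3    Jon       18
4   Omar       24
5    Vic        4
6    Wes       13
7    Yui        0
8    Zoe        8
Hence 24.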